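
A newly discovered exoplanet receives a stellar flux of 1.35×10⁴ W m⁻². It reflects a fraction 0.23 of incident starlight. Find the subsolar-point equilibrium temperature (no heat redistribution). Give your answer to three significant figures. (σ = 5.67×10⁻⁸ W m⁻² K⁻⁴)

T_ss ≈ 654 K

At the subsolar point the surface absorbs S(1−A) and emits σT⁴ per unit area — no factor of 4, since only the local patch is in balance.
T = [1.35×10⁴ × 0.77 / 5.67×10⁻⁸]^(1/4) = (1.83×10¹¹)^(1/4) = 654 K.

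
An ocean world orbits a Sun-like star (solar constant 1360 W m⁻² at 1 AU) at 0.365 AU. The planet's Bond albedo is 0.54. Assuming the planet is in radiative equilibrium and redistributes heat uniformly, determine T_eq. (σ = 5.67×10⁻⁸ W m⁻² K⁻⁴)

Flux at 0.365 AU: S = 1360/0.365² = 1.02×10⁴ W m⁻².
Energy balance: absorbed = emitted ⇒ πR²·S(1−A) = 4πR²·σT_eq⁴, so T_eq⁴ = S(1−A)/(4σ).
T_eq = [1.02×10⁴ × 0.46 / (4 × 5.67×10⁻⁸)]^(1/4) = (2.07×10¹⁰)^(1/4) = 379 K.

T_eq ≈ 379 K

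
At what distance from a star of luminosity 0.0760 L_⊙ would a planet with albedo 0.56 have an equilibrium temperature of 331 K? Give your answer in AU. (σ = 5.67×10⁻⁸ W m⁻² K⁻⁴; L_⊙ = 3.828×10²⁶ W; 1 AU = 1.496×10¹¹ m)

d ≈ 0.129 AU

L = 0.0760 × 3.828×10²⁶ = 2.91×10²⁵ W.
From T_eq⁴ = L(1−A)/(16πσd²): d = √[L(1−A)/(16πσT_eq⁴)].
d = √[2.91×10²⁵ × 0.44 / (16π × 5.67×10⁻⁸ × (331)⁴)] = 1.93×10¹⁰ m = 0.129 AU.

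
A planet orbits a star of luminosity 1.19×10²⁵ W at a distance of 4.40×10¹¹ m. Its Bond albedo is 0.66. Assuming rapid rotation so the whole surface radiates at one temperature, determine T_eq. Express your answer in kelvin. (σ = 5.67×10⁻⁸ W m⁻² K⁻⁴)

Flux: S = L/(4πd²) = 1.19×10²⁵/(4π×(4.40×10¹¹)²) = 4.89 W m⁻².
Energy balance: absorbed = emitted ⇒ πR²·S(1−A) = 4πR²·σT_eq⁴, so T_eq⁴ = S(1−A)/(4σ).
T_eq = [4.89 × 0.34 / (4 × 5.67×10⁻⁸)]^(1/4) = (7.33×10⁶)^(1/4) = 52.0 K.

T_eq ≈ 52.0 K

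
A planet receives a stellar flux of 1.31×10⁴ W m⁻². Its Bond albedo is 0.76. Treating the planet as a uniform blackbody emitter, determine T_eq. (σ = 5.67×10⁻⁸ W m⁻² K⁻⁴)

T_eq ≈ 343 K

Energy balance: absorbed = emitted ⇒ πR²·S(1−A) = 4πR²·σT_eq⁴, so T_eq⁴ = S(1−A)/(4σ).
T_eq = [1.31×10⁴ × 0.24 / (4 × 5.67×10⁻⁸)]^(1/4) = (1.39×10¹⁰)^(1/4) = 343 K.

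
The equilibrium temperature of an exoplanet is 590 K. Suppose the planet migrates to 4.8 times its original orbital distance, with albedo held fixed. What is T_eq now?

T_eq ∝ L^(1/4) · d^(−1/2).
T′ = 590 / 4.8^(1/2) = 269 K.

T_eq ≈ 269 K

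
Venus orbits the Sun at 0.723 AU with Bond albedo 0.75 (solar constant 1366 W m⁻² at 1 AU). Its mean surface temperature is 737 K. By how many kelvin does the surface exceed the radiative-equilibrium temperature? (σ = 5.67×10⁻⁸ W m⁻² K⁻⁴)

ΔT ≈ 505.3 K

S = 1366/0.723² = 2613 W m⁻².
T_eq = [S(1−A)/(4σ)]^(1/4) = [2613×0.25/(4×5.67×10⁻⁸)]^(1/4) = 231.7 K.
ΔT = T_surf − T_eq = 737 − 231.7.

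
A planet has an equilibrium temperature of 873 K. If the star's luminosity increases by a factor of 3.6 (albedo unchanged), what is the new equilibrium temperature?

T_eq ≈ 1200 K

T_eq ∝ L^(1/4) · d^(−1/2).
T′ = 873 × 3.6^(1/4) = 1200 K.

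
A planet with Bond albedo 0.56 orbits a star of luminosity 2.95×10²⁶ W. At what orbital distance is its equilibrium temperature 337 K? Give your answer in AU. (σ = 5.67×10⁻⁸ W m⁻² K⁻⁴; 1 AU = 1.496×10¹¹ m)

From T_eq⁴ = L(1−A)/(16πσd²): d = √[L(1−A)/(16πσT_eq⁴)].
d = √[2.95×10²⁶ × 0.44 / (16π × 5.67×10⁻⁸ × (337)⁴)] = 5.94×10¹⁰ m = 0.397 AU.

d ≈ 0.397 AU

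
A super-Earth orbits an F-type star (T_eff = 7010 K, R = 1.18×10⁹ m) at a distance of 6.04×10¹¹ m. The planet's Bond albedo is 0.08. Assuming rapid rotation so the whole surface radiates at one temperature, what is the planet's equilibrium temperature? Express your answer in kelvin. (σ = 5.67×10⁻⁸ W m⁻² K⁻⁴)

L = 4πR_⋆²σT_⋆⁴ = 4π(1.18×10⁹)² × 5.67×10⁻⁸ × (7010)⁴ = 2.40×10²⁷ W.
S = L/(4πd²) = 523 W m⁻².
Energy balance: absorbed = emitted ⇒ πR²·S(1−A) = 4πR²·σT_eq⁴, so T_eq⁴ = S(1−A)/(4σ).
T_eq = [523 × 0.92 / (4 × 5.67×10⁻⁸)]^(1/4) = (2.12×10⁹)^(1/4) = 215 K.

T_eq ≈ 215 K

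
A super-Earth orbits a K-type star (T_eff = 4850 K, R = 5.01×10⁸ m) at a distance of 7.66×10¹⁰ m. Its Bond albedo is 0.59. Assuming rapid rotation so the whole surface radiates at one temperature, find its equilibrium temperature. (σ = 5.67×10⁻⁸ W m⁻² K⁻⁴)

L = 4πR_⋆²σT_⋆⁴ = 4π(5.01×10⁸)² × 5.67×10⁻⁸ × (4850)⁴ = 9.90×10²⁵ W.
S = L/(4πd²) = 1340 W m⁻².
Energy balance: absorbed = emitted ⇒ πR²·S(1−A) = 4πR²·σT_eq⁴, so T_eq⁴ = S(1−A)/(4σ).
T_eq = [1340 × 0.41 / (4 × 5.67×10⁻⁸)]^(1/4) = (2.43×10⁹)^(1/4) = 222 K.

T_eq ≈ 222 K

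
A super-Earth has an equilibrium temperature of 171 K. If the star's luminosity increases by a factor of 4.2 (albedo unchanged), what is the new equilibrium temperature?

T_eq ∝ L^(1/4) · d^(−1/2).
T′ = 171 × 4.2^(1/4) = 245 K.

T_eq ≈ 245 K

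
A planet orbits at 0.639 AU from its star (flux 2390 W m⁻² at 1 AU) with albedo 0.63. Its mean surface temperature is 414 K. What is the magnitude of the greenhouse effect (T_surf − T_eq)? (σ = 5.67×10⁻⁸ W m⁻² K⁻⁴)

ΔT ≈ 101.4 K

S = 2390/0.639² = 5853 W m⁻².
T_eq = [S(1−A)/(4σ)]^(1/4) = [5853×0.37/(4×5.67×10⁻⁸)]^(1/4) = 312.6 K.
ΔT = T_surf − T_eq = 414 − 312.6.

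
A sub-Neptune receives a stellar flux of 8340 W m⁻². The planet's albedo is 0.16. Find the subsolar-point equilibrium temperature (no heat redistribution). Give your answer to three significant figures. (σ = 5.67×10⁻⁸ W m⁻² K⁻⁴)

T_ss ≈ 593 K

At the subsolar point the surface absorbs S(1−A) and emits σT⁴ per unit area — no factor of 4, since only the local patch is in balance.
T = [8340 × 0.84 / 5.67×10⁻⁸]^(1/4) = (1.24×10¹¹)^(1/4) = 593 K.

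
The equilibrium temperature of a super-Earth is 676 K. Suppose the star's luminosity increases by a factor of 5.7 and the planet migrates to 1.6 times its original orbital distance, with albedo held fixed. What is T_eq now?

T_eq ≈ 826 K

T_eq ∝ L^(1/4) · d^(−1/2).
T′ = 676 × 5.7^(1/4) / 1.6^(1/2) = 826 K.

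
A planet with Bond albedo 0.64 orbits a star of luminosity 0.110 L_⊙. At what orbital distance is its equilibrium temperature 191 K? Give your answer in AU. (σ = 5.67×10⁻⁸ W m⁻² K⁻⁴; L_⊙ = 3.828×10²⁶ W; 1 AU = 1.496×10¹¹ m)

d ≈ 0.423 AU

L = 0.110 × 3.828×10²⁶ = 4.21×10²⁵ W.
From T_eq⁴ = L(1−A)/(16πσd²): d = √[L(1−A)/(16πσT_eq⁴)].
d = √[4.21×10²⁵ × 0.36 / (16π × 5.67×10⁻⁸ × (191)⁴)] = 6.32×10¹⁰ m = 0.423 AU.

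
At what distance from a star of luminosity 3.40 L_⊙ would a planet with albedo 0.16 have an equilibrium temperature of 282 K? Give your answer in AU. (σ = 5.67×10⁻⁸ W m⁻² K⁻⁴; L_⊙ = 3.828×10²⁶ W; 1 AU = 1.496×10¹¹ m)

d ≈ 1.65 AU

L = 3.40 × 3.828×10²⁶ = 1.30×10²⁷ W.
From T_eq⁴ = L(1−A)/(16πσd²): d = √[L(1−A)/(16πσT_eq⁴)].
d = √[1.30×10²⁷ × 0.84 / (16π × 5.67×10⁻⁸ × (282)⁴)] = 2.46×10¹¹ m = 1.65 AU.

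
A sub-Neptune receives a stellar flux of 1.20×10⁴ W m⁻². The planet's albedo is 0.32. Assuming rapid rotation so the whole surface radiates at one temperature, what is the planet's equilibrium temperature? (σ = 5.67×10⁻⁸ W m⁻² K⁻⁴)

Energy balance: absorbed = emitted ⇒ πR²·S(1−A) = 4πR²·σT_eq⁴, so T_eq⁴ = S(1−A)/(4σ).
T_eq = [1.20×10⁴ × 0.68 / (4 × 5.67×10⁻⁸)]^(1/4) = (3.60×10¹⁰)^(1/4) = 436 K.

T_eq ≈ 436 K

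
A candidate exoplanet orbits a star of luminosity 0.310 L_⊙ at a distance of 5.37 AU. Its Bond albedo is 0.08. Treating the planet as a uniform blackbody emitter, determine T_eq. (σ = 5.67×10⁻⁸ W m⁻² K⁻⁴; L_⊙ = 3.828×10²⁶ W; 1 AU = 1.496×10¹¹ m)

T_eq ≈ 87.8 K

d = 5.37 AU = 8.03×10¹¹ m.
L = 0.310 × 3.828×10²⁶ = 1.19×10²⁶ W.
Flux: S = L/(4πd²) = 1.19×10²⁶/(4π×(8.03×10¹¹)²) = 14.6 W m⁻².
Energy balance: absorbed = emitted ⇒ πR²·S(1−A) = 4πR²·σT_eq⁴, so T_eq⁴ = S(1−A)/(4σ).
T_eq = [14.6 × 0.92 / (4 × 5.67×10⁻⁸)]^(1/4) = (5.94×10⁷)^(1/4) = 87.8 K.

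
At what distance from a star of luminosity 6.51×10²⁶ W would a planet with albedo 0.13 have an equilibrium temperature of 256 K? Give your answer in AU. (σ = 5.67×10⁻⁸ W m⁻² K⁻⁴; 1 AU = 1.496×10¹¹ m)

From T_eq⁴ = L(1−A)/(16πσd²): d = √[L(1−A)/(16πσT_eq⁴)].
d = √[6.51×10²⁶ × 0.87 / (16π × 5.67×10⁻⁸ × (256)⁴)] = 2.15×10¹¹ m = 1.44 AU.

d ≈ 1.44 AU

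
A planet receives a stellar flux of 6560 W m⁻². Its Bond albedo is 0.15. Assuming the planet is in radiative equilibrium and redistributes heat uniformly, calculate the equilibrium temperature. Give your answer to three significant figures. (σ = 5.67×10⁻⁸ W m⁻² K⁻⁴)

Energy balance: absorbed = emitted ⇒ πR²·S(1−A) = 4πR²·σT_eq⁴, so T_eq⁴ = S(1−A)/(4σ).
T_eq = [6560 × 0.85 / (4 × 5.67×10⁻⁸)]^(1/4) = (2.46×10¹⁰)^(1/4) = 396 K.

T_eq ≈ 396 K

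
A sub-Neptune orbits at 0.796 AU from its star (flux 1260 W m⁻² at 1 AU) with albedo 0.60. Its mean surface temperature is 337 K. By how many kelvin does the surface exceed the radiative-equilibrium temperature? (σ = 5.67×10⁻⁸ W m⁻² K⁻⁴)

ΔT ≈ 93.6 K

S = 1260/0.796² = 1989 W m⁻².
T_eq = [S(1−A)/(4σ)]^(1/4) = [1989×0.40/(4×5.67×10⁻⁸)]^(1/4) = 243.4 K.
ΔT = T_surf − T_eq = 337 − 243.4.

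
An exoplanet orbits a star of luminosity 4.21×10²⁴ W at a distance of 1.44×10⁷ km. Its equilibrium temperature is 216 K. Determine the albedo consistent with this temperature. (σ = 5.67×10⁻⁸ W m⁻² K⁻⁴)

A ≈ 0.69

d = 1.44×10⁷ km = 1.44×10¹⁰ m.
Flux: S = L/(4πd²) = 4.21×10²⁴/(4π×(1.44×10¹⁰)²) = 1620 W m⁻².
From T_eq⁴ = S(1−A)/(4σ): 1−A = 4σT_eq⁴/S.
1−A = 4 × 5.67×10⁻⁸ × (216)⁴ / 1620 = 0.306.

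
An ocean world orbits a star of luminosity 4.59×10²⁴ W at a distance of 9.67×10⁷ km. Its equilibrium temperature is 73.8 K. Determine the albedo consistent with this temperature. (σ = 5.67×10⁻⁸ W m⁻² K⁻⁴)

A ≈ 0.83

d = 9.67×10⁷ km = 9.67×10¹⁰ m.
Flux: S = L/(4πd²) = 4.59×10²⁴/(4π×(9.67×10¹⁰)²) = 39.1 W m⁻².
From T_eq⁴ = S(1−A)/(4σ): 1−A = 4σT_eq⁴/S.
1−A = 4 × 5.67×10⁻⁸ × (73.8)⁴ / 39.1 = 0.172.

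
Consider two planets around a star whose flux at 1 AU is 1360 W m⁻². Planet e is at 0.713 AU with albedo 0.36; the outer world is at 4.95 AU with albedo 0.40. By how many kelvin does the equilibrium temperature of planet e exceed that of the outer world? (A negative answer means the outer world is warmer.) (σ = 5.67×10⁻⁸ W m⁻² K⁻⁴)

T_eq = [S₀(1−A)/(4σd²)]^(1/4), so T ∝ (1−A)^(1/4) / √d.
T₁ = [1360×0.64/(4×5.67×10⁻⁸×0.713²)]^(1/4) = 294.76 K.
T₂ = [1360×0.60/(4×5.67×10⁻⁸×4.95²)]^(1/4) = 110.08 K.

ΔT ≈ 184.7 K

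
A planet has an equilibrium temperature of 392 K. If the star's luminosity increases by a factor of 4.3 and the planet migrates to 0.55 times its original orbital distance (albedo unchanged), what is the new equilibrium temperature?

T_eq ∝ L^(1/4) · d^(−1/2).
T′ = 392 × 4.3^(1/4) / 0.55^(1/2) = 761 K.

T_eq ≈ 761 K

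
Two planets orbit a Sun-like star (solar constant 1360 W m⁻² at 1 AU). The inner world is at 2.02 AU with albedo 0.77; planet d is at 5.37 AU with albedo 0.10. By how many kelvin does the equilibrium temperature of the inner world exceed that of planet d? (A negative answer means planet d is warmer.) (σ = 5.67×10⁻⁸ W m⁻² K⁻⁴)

ΔT ≈ 18.6 K

T_eq = [S₀(1−A)/(4σd²)]^(1/4), so T ∝ (1−A)^(1/4) / √d.
T₁ = [1360×0.23/(4×5.67×10⁻⁸×2.02²)]^(1/4) = 135.59 K.
T₂ = [1360×0.90/(4×5.67×10⁻⁸×5.37²)]^(1/4) = 116.96 K.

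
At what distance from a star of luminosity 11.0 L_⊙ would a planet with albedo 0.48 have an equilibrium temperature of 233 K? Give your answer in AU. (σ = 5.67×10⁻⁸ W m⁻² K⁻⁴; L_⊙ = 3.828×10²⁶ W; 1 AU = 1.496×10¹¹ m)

L = 11.0 × 3.828×10²⁶ = 4.21×10²⁷ W.
From T_eq⁴ = L(1−A)/(16πσd²): d = √[L(1−A)/(16πσT_eq⁴)].
d = √[4.21×10²⁷ × 0.52 / (16π × 5.67×10⁻⁸ × (233)⁴)] = 5.11×10¹¹ m = 3.41 AU.

d ≈ 3.41 AU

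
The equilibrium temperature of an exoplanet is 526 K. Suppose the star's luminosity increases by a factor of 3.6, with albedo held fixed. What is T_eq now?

T_eq ∝ L^(1/4) · d^(−1/2).
T′ = 526 × 3.6^(1/4) = 725 K.

T_eq ≈ 725 K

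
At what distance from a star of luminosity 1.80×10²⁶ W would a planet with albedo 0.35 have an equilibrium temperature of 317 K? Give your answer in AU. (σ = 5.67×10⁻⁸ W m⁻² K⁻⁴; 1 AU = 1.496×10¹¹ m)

From T_eq⁴ = L(1−A)/(16πσd²): d = √[L(1−A)/(16πσT_eq⁴)].
d = √[1.80×10²⁶ × 0.65 / (16π × 5.67×10⁻⁸ × (317)⁴)] = 6.38×10¹⁰ m = 0.426 AU.

d ≈ 0.426 AU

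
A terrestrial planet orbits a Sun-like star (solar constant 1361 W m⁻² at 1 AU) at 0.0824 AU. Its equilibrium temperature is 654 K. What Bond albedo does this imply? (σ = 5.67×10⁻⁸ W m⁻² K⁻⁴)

Flux at 0.0824 AU: S = 1361/0.0824² = 2.00×10⁵ W m⁻².
From T_eq⁴ = S(1−A)/(4σ): 1−A = 4σT_eq⁴/S.
1−A = 4 × 5.67×10⁻⁸ × (654)⁴ / 2.00×10⁵ = 0.207.

A ≈ 0.79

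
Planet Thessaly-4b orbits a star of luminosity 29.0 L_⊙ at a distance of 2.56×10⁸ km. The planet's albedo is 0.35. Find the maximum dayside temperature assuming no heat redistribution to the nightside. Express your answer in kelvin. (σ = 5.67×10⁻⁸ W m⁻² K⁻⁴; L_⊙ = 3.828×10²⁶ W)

T_ss ≈ 627 K

d = 2.56×10⁸ km = 2.56×10¹¹ m.
L = 29.0 × 3.828×10²⁶ = 1.11×10²⁸ W.
Flux: S = L/(4πd²) = 1.11×10²⁸/(4π×(2.56×10¹¹)²) = 1.35×10⁴ W m⁻².
With no redistribution each surface element balances locally: S(1−A) = σT⁴.
T = [1.35×10⁴ × 0.65 / 5.67×10⁻⁸]^(1/4) = (1.55×10¹¹)^(1/4) = 627 K.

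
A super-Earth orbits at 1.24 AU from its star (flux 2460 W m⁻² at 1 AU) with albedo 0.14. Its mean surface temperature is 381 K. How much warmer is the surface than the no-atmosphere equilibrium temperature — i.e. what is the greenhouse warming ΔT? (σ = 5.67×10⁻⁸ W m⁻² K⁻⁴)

S = 2460/1.24² = 1600 W m⁻².
T_eq = [S(1−A)/(4σ)]^(1/4) = [1600×0.86/(4×5.67×10⁻⁸)]^(1/4) = 279.1 K.
ΔT = T_surf − T_eq = 381 − 279.1.

ΔT ≈ 101.9 K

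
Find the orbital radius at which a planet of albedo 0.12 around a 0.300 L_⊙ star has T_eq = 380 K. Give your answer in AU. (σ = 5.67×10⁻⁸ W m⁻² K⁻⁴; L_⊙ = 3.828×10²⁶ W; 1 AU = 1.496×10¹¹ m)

L = 0.300 × 3.828×10²⁶ = 1.15×10²⁶ W.
From T_eq⁴ = L(1−A)/(16πσd²): d = √[L(1−A)/(16πσT_eq⁴)].
d = √[1.15×10²⁶ × 0.88 / (16π × 5.67×10⁻⁸ × (380)⁴)] = 4.12×10¹⁰ m = 0.276 AU.

d ≈ 0.276 AU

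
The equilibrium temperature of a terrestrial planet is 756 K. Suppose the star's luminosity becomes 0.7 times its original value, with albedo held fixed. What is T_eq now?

T_eq ∝ L^(1/4) · d^(−1/2).
T′ = 756 × 0.7^(1/4) = 692 K.

T_eq ≈ 692 K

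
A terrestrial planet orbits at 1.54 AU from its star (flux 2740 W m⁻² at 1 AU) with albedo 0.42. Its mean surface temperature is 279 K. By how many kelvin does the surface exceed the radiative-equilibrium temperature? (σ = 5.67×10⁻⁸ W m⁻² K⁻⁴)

S = 2740/1.54² = 1155 W m⁻².
T_eq = [S(1−A)/(4σ)]^(1/4) = [1155×0.58/(4×5.67×10⁻⁸)]^(1/4) = 233.1 K.
ΔT = T_surf − T_eq = 279 − 233.1.

ΔT ≈ 45.9 K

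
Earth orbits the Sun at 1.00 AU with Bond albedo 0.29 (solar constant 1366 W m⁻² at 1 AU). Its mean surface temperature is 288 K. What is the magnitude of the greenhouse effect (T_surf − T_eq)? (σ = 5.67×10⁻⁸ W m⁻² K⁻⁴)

ΔT ≈ 32.3 K

S = 1366/1.00² = 1366 W m⁻².
T_eq = [S(1−A)/(4σ)]^(1/4) = [1366×0.71/(4×5.67×10⁻⁸)]^(1/4) = 255.7 K.
ΔT = T_surf − T_eq = 288 − 255.7.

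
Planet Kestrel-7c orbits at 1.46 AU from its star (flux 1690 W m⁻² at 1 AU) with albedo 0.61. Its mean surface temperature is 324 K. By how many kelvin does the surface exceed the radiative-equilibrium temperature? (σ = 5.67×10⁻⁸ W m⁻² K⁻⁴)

ΔT ≈ 131.8 K

S = 1690/1.46² = 792.8 W m⁻².
T_eq = [S(1−A)/(4σ)]^(1/4) = [792.8×0.39/(4×5.67×10⁻⁸)]^(1/4) = 192.2 K.
ΔT = T_surf − T_eq = 324 − 192.2.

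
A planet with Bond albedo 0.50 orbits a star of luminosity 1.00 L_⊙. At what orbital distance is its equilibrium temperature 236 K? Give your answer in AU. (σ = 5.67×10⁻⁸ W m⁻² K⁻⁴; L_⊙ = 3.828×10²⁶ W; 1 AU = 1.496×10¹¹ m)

L = 1.00 × 3.828×10²⁶ = 3.83×10²⁶ W.
From T_eq⁴ = L(1−A)/(16πσd²): d = √[L(1−A)/(16πσT_eq⁴)].
d = √[3.83×10²⁶ × 0.50 / (16π × 5.67×10⁻⁸ × (236)⁴)] = 1.47×10¹¹ m = 0.984 AU.

d ≈ 0.984 AU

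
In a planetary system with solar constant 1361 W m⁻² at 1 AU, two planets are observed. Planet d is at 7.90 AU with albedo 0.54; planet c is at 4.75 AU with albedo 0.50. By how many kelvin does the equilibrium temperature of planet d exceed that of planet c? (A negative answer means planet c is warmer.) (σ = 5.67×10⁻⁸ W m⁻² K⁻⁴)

ΔT ≈ -25.8 K

T_eq = [S₀(1−A)/(4σd²)]^(1/4), so T ∝ (1−A)^(1/4) / √d.
T₁ = [1361×0.46/(4×5.67×10⁻⁸×7.90²)]^(1/4) = 81.55 K.
T₂ = [1361×0.50/(4×5.67×10⁻⁸×4.75²)]^(1/4) = 107.39 K.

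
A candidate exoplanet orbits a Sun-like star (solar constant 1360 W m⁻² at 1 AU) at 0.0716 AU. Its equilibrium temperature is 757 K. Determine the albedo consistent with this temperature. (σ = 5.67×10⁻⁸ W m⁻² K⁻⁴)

Flux at 0.0716 AU: S = 1360/0.0716² = 2.65×10⁵ W m⁻².
From T_eq⁴ = S(1−A)/(4σ): 1−A = 4σT_eq⁴/S.
1−A = 4 × 5.67×10⁻⁸ × (757)⁴ / 2.65×10⁵ = 0.281.

A ≈ 0.72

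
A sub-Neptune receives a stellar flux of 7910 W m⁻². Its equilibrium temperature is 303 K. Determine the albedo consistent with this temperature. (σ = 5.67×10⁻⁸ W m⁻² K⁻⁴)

From T_eq⁴ = S(1−A)/(4σ): 1−A = 4σT_eq⁴/S.
1−A = 4 × 5.67×10⁻⁸ × (303)⁴ / 7910 = 0.242.

A ≈ 0.76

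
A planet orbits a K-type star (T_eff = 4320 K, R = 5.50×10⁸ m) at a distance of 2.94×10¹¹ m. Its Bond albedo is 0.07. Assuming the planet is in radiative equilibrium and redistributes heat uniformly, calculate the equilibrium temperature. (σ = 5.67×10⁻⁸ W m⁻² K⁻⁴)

T_eq ≈ 130 K

L = 4πR_⋆²σT_⋆⁴ = 4π(5.50×10⁸)² × 5.67×10⁻⁸ × (4320)⁴ = 7.51×10²⁵ W.
S = L/(4πd²) = 69.1 W m⁻².
Energy balance: absorbed = emitted ⇒ πR²·S(1−A) = 4πR²·σT_eq⁴, so T_eq⁴ = S(1−A)/(4σ).
T_eq = [69.1 × 0.93 / (4 × 5.67×10⁻⁸)]^(1/4) = (2.83×10⁸)^(1/4) = 130 K.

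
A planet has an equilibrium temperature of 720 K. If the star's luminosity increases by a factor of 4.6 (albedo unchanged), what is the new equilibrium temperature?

T_eq ≈ 1050 K

T_eq ∝ L^(1/4) · d^(−1/2).
T′ = 720 × 4.6^(1/4) = 1050 K.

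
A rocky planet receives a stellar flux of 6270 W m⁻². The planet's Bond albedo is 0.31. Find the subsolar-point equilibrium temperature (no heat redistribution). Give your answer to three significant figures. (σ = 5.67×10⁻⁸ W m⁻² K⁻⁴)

T_ss ≈ 526 K

At the subsolar point the surface absorbs S(1−A) and emits σT⁴ per unit area — no factor of 4, since only the local patch is in balance.
T = [6270 × 0.69 / 5.67×10⁻⁸]^(1/4) = (7.63×10¹⁰)^(1/4) = 526 K.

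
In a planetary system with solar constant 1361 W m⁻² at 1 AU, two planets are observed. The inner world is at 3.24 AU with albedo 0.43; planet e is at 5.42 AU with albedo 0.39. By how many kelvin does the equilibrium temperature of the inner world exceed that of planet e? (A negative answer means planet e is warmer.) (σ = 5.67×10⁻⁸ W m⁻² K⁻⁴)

ΔT ≈ 28.7 K

T_eq = [S₀(1−A)/(4σd²)]^(1/4), so T ∝ (1−A)^(1/4) / √d.
T₁ = [1361×0.57/(4×5.67×10⁻⁸×3.24²)]^(1/4) = 134.35 K.
T₂ = [1361×0.61/(4×5.67×10⁻⁸×5.42²)]^(1/4) = 105.65 K.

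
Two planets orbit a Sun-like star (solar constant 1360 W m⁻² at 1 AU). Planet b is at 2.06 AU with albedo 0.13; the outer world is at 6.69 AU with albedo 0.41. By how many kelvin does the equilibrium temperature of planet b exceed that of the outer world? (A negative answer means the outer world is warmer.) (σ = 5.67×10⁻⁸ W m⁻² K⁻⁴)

ΔT ≈ 93.0 K

T_eq = [S₀(1−A)/(4σd²)]^(1/4), so T ∝ (1−A)^(1/4) / √d.
T₁ = [1360×0.87/(4×5.67×10⁻⁸×2.06²)]^(1/4) = 187.25 K.
T₂ = [1360×0.59/(4×5.67×10⁻⁸×6.69²)]^(1/4) = 94.29 K.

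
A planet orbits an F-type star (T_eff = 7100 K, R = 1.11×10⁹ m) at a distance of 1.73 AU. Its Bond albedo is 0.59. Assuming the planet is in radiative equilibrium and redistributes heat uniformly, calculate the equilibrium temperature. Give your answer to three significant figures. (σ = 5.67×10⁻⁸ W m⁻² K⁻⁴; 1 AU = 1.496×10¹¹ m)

T_eq ≈ 263 K

d = 1.73 AU = 2.59×10¹¹ m.
L = 4πR_⋆²σT_⋆⁴ = 4π(1.11×10⁹)² × 5.67×10⁻⁸ × (7100)⁴ = 2.23×10²⁷ W.
S = L/(4πd²) = 2650 W m⁻².
Energy balance: absorbed = emitted ⇒ πR²·S(1−A) = 4πR²·σT_eq⁴, so T_eq⁴ = S(1−A)/(4σ).
T_eq = [2650 × 0.41 / (4 × 5.67×10⁻⁸)]^(1/4) = (4.79×10⁹)^(1/4) = 263 K.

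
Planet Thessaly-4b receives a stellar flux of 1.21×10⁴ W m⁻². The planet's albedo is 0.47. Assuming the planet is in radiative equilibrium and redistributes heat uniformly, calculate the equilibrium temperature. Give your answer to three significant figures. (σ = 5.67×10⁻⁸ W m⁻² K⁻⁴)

T_eq ≈ 410 K

Energy balance: absorbed = emitted ⇒ πR²·S(1−A) = 4πR²·σT_eq⁴, so T_eq⁴ = S(1−A)/(4σ).
T_eq = [1.21×10⁴ × 0.53 / (4 × 5.67×10⁻⁸)]^(1/4) = (2.83×10¹⁰)^(1/4) = 410 K.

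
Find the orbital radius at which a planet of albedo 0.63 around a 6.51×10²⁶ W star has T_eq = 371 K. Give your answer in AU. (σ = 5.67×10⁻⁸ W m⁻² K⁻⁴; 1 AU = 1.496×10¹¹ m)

d ≈ 0.446 AU

From T_eq⁴ = L(1−A)/(16πσd²): d = √[L(1−A)/(16πσT_eq⁴)].
d = √[6.51×10²⁶ × 0.37 / (16π × 5.67×10⁻⁸ × (371)⁴)] = 6.68×10¹⁰ m = 0.446 AU.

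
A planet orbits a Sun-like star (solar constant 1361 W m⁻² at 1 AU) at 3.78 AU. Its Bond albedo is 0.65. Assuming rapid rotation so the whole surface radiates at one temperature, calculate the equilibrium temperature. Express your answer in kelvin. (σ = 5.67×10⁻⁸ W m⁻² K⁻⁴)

Flux at 3.78 AU: S = 1361/3.78² = 95.3 W m⁻².
Energy balance: absorbed = emitted ⇒ πR²·S(1−A) = 4πR²·σT_eq⁴, so T_eq⁴ = S(1−A)/(4σ).
T_eq = [95.3 × 0.35 / (4 × 5.67×10⁻⁸)]^(1/4) = (1.47×10⁸)^(1/4) = 110 K.

T_eq ≈ 110 K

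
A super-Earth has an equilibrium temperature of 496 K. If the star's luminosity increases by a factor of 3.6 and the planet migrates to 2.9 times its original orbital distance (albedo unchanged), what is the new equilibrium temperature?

T_eq ∝ L^(1/4) · d^(−1/2).
T′ = 496 × 3.6^(1/4) / 2.9^(1/2) = 401 K.

T_eq ≈ 401 K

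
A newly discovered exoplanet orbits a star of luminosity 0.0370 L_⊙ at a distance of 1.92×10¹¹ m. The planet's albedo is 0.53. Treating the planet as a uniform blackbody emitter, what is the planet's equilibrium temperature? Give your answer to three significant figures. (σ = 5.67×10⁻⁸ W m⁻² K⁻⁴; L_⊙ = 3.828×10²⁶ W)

L = 0.0370 × 3.828×10²⁶ = 1.42×10²⁵ W.
Flux: S = L/(4πd²) = 1.42×10²⁵/(4π×(1.92×10¹¹)²) = 30.6 W m⁻².
Energy balance: absorbed = emitted ⇒ πR²·S(1−A) = 4πR²·σT_eq⁴, so T_eq⁴ = S(1−A)/(4σ).
T_eq = [30.6 × 0.47 / (4 × 5.67×10⁻⁸)]^(1/4) = (6.34×10⁷)^(1/4) = 89.2 K.

T_eq ≈ 89.2 K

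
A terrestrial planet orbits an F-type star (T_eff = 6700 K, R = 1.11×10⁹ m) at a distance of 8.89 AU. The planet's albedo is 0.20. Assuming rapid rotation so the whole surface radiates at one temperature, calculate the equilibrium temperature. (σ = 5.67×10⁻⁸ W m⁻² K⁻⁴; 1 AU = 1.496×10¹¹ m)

T_eq ≈ 129 K

d = 8.89 AU = 1.33×10¹² m.
L = 4πR_⋆²σT_⋆⁴ = 4π(1.11×10⁹)² × 5.67×10⁻⁸ × (6700)⁴ = 1.77×10²⁷ W.
S = L/(4πd²) = 79.6 W m⁻².
Energy balance: absorbed = emitted ⇒ πR²·S(1−A) = 4πR²·σT_eq⁴, so T_eq⁴ = S(1−A)/(4σ).
T_eq = [79.6 × 0.80 / (4 × 5.67×10⁻⁸)]^(1/4) = (2.81×10⁸)^(1/4) = 129 K.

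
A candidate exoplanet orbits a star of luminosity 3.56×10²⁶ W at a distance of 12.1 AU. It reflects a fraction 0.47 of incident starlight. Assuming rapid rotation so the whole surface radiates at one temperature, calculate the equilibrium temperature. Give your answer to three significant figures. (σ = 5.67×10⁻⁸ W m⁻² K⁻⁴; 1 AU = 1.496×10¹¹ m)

T_eq ≈ 67.0 K

d = 12.1 AU = 1.81×10¹² m.
Flux: S = L/(4πd²) = 3.56×10²⁶/(4π×(1.81×10¹²)²) = 8.65 W m⁻².
Energy balance: absorbed = emitted ⇒ πR²·S(1−A) = 4πR²·σT_eq⁴, so T_eq⁴ = S(1−A)/(4σ).
T_eq = [8.65 × 0.53 / (4 × 5.67×10⁻⁸)]^(1/4) = (2.02×10⁷)^(1/4) = 67.0 K.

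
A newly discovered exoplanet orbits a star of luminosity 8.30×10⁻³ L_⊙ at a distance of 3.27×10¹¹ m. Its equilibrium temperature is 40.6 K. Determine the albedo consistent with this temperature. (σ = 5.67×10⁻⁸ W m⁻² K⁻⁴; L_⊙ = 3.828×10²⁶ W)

L = 8.30×10⁻³ × 3.828×10²⁶ = 3.18×10²⁴ W.
Flux: S = L/(4πd²) = 3.18×10²⁴/(4π×(3.27×10¹¹)²) = 2.36 W m⁻².
From T_eq⁴ = S(1−A)/(4σ): 1−A = 4σT_eq⁴/S.
1−A = 4 × 5.67×10⁻⁸ × (40.6)⁴ / 2.36 = 0.261.

A ≈ 0.74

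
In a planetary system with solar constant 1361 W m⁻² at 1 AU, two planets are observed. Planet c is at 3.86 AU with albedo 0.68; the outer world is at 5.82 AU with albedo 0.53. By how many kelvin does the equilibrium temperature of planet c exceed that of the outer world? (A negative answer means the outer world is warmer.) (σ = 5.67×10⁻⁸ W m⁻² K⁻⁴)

T_eq = [S₀(1−A)/(4σd²)]^(1/4), so T ∝ (1−A)^(1/4) / √d.
T₁ = [1361×0.32/(4×5.67×10⁻⁸×3.86²)]^(1/4) = 106.55 K.
T₂ = [1361×0.47/(4×5.67×10⁻⁸×5.82²)]^(1/4) = 95.52 K.

ΔT ≈ 11.0 K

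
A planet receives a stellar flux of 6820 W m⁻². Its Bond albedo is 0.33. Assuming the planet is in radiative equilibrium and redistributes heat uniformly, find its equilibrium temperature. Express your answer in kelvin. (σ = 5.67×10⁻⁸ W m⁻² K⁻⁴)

T_eq ≈ 377 K

Energy balance: absorbed = emitted ⇒ πR²·S(1−A) = 4πR²·σT_eq⁴, so T_eq⁴ = S(1−A)/(4σ).
T_eq = [6820 × 0.67 / (4 × 5.67×10⁻⁸)]^(1/4) = (2.01×10¹⁰)^(1/4) = 377 K.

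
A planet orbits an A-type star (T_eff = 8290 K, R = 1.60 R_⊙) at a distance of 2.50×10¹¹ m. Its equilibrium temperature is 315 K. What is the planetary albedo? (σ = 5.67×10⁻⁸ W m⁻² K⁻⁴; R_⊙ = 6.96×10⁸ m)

A ≈ 0.58

R_⋆ = 1.60 × 6.96×10⁸ = 1.11×10⁹ m.
L = 4πR_⋆²σT_⋆⁴ = 4π(1.11×10⁹)² × 5.67×10⁻⁸ × (8290)⁴ = 4.17×10²⁷ W.
S = L/(4πd²) = 5310 W m⁻².
From T_eq⁴ = S(1−A)/(4σ): 1−A = 4σT_eq⁴/S.
1−A = 4 × 5.67×10⁻⁸ × (315)⁴ / 5310 = 0.420.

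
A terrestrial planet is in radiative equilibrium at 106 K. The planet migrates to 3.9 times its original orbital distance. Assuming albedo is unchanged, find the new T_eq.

T_eq ≈ 53.7 K

T_eq ∝ L^(1/4) · d^(−1/2).
T′ = 106 / 3.9^(1/2) = 53.7 K.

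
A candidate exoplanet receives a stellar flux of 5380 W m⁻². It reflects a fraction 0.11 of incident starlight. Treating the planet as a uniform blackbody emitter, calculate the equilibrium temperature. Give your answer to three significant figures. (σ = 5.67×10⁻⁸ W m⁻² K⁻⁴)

Energy balance: absorbed = emitted ⇒ πR²·S(1−A) = 4πR²·σT_eq⁴, so T_eq⁴ = S(1−A)/(4σ).
T_eq = [5380 × 0.89 / (4 × 5.67×10⁻⁸)]^(1/4) = (2.11×10¹⁰)^(1/4) = 381 K.

T_eq ≈ 381 K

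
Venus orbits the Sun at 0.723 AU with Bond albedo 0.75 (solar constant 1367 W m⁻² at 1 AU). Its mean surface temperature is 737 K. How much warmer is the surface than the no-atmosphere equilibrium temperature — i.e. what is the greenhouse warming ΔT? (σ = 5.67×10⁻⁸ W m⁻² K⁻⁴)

ΔT ≈ 505.3 K

S = 1367/0.723² = 2615 W m⁻².
T_eq = [S(1−A)/(4σ)]^(1/4) = [2615×0.25/(4×5.67×10⁻⁸)]^(1/4) = 231.7 K.
ΔT = T_surf − T_eq = 737 − 231.7.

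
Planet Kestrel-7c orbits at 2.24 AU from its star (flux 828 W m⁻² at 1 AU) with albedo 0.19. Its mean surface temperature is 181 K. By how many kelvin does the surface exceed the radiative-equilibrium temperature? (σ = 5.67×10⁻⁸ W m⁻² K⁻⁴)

S = 828/2.24² = 165.0 W m⁻².
T_eq = [S(1−A)/(4σ)]^(1/4) = [165.0×0.81/(4×5.67×10⁻⁸)]^(1/4) = 155.8 K.
ΔT = T_surf − T_eq = 181 − 155.8.

ΔT ≈ 25.2 K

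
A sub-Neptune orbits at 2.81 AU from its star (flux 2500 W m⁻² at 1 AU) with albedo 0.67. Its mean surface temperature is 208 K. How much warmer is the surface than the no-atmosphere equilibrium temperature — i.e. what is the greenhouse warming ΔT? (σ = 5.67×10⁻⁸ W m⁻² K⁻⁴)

S = 2500/2.81² = 316.6 W m⁻².
T_eq = [S(1−A)/(4σ)]^(1/4) = [316.6×0.33/(4×5.67×10⁻⁸)]^(1/4) = 146.5 K.
ΔT = T_surf − T_eq = 208 − 146.5.

ΔT ≈ 61.5 K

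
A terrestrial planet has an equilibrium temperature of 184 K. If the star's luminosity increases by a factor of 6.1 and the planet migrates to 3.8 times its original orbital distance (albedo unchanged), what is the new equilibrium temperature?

T_eq ∝ L^(1/4) · d^(−1/2).
T′ = 184 × 6.1^(1/4) / 3.8^(1/2) = 148 K.

T_eq ≈ 148 K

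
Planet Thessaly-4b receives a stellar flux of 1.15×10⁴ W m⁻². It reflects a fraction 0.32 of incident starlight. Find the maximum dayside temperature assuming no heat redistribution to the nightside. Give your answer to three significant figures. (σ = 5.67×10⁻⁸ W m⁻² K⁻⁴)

T_ss ≈ 609 K

With no redistribution each surface element balances locally: S(1−A) = σT⁴.
T = [1.15×10⁴ × 0.68 / 5.67×10⁻⁸]^(1/4) = (1.38×10¹¹)^(1/4) = 609 K.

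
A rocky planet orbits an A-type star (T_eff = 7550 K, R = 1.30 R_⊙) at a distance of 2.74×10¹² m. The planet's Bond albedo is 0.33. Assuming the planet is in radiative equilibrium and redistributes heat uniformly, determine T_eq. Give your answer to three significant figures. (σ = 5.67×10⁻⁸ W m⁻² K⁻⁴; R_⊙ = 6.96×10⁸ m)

R_⋆ = 1.30 × 6.96×10⁸ = 9.05×10⁸ m.
L = 4πR_⋆²σT_⋆⁴ = 4π(9.05×10⁸)² × 5.67×10⁻⁸ × (7550)⁴ = 1.90×10²⁷ W.
S = L/(4πd²) = 20.1 W m⁻².
Energy balance: absorbed = emitted ⇒ πR²·S(1−A) = 4πR²·σT_eq⁴, so T_eq⁴ = S(1−A)/(4σ).
T_eq = [20.1 × 0.67 / (4 × 5.67×10⁻⁸)]^(1/4) = (5.93×10⁷)^(1/4) = 87.8 K.

T_eq ≈ 87.8 K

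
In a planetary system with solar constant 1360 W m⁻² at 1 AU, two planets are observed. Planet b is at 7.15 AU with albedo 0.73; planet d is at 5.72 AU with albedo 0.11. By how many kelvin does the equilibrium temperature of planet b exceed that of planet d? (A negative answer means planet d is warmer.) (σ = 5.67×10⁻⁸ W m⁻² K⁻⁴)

T_eq = [S₀(1−A)/(4σd²)]^(1/4), so T ∝ (1−A)^(1/4) / √d.
T₁ = [1360×0.27/(4×5.67×10⁻⁸×7.15²)]^(1/4) = 75.02 K.
T₂ = [1360×0.89/(4×5.67×10⁻⁸×5.72²)]^(1/4) = 113.01 K.

ΔT ≈ -38.0 K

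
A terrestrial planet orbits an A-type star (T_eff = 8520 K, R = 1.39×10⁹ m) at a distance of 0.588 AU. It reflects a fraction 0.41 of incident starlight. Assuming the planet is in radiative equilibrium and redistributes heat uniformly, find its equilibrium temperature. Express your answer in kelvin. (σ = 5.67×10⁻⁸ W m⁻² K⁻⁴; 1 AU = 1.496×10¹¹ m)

d = 0.588 AU = 8.80×10¹⁰ m.
L = 4πR_⋆²σT_⋆⁴ = 4π(1.39×10⁹)² × 5.67×10⁻⁸ × (8520)⁴ = 7.25×10²⁷ W.
S = L/(4πd²) = 7.46×10⁴ W m⁻².
Energy balance: absorbed = emitted ⇒ πR²·S(1−A) = 4πR²·σT_eq⁴, so T_eq⁴ = S(1−A)/(4σ).
T_eq = [7.46×10⁴ × 0.59 / (4 × 5.67×10⁻⁸)]^(1/4) = (1.94×10¹¹)^(1/4) = 664 K.

T_eq ≈ 664 K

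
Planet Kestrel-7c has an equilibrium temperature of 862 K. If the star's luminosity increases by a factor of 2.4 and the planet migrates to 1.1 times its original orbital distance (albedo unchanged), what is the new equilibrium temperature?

T_eq ∝ L^(1/4) · d^(−1/2).
T′ = 862 × 2.4^(1/4) / 1.1^(1/2) = 1020 K.

T_eq ≈ 1020 K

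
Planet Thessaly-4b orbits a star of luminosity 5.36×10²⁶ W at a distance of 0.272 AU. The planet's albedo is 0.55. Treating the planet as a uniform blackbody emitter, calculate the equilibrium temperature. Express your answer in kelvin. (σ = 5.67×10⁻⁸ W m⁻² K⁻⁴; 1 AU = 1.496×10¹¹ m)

d = 0.272 AU = 4.07×10¹⁰ m.
Flux: S = L/(4πd²) = 5.36×10²⁶/(4π×(4.07×10¹⁰)²) = 2.58×10⁴ W m⁻².
Energy balance: absorbed = emitted ⇒ πR²·S(1−A) = 4πR²·σT_eq⁴, so T_eq⁴ = S(1−A)/(4σ).
T_eq = [2.58×10⁴ × 0.45 / (4 × 5.67×10⁻⁸)]^(1/4) = (5.11×10¹⁰)^(1/4) = 475 K.

T_eq ≈ 475 K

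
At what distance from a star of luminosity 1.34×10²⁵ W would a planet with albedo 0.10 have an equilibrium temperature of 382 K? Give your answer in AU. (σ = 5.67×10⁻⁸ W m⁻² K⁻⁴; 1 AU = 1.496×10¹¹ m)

d ≈ 0.0942 AU

From T_eq⁴ = L(1−A)/(16πσd²): d = √[L(1−A)/(16πσT_eq⁴)].
d = √[1.34×10²⁵ × 0.90 / (16π × 5.67×10⁻⁸ × (382)⁴)] = 1.41×10¹⁰ m = 0.0942 AU.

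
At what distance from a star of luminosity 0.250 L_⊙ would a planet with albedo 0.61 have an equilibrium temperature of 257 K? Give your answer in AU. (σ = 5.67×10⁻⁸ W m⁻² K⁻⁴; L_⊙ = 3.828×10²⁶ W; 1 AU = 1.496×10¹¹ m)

L = 0.250 × 3.828×10²⁶ = 9.57×10²⁵ W.
From T_eq⁴ = L(1−A)/(16πσd²): d = √[L(1−A)/(16πσT_eq⁴)].
d = √[9.57×10²⁵ × 0.39 / (16π × 5.67×10⁻⁸ × (257)⁴)] = 5.48×10¹⁰ m = 0.366 AU.

d ≈ 0.366 AU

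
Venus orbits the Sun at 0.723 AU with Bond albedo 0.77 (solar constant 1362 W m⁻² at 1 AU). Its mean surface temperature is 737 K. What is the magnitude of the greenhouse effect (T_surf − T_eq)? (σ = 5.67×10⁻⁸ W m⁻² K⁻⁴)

ΔT ≈ 510.3 K

S = 1362/0.723² = 2606 W m⁻².
T_eq = [S(1−A)/(4σ)]^(1/4) = [2606×0.23/(4×5.67×10⁻⁸)]^(1/4) = 226.7 K.
ΔT = T_surf − T_eq = 737 − 226.7.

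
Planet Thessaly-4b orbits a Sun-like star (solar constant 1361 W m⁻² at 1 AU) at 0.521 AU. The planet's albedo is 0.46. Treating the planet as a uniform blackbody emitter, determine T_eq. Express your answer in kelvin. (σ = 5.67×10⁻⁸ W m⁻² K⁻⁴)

T_eq ≈ 331 K

Flux at 0.521 AU: S = 1361/0.521² = 5010 W m⁻².
Energy balance: absorbed = emitted ⇒ πR²·S(1−A) = 4πR²·σT_eq⁴, so T_eq⁴ = S(1−A)/(4σ).
T_eq = [5010 × 0.54 / (4 × 5.67×10⁻⁸)]^(1/4) = (1.19×10¹⁰)^(1/4) = 331 K.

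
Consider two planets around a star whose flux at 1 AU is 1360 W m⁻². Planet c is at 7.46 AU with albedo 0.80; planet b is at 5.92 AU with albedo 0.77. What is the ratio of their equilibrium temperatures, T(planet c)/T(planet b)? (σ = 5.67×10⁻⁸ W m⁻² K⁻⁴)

T₁/T₂ ≈ 0.860

T_eq = [S₀(1−A)/(4σd²)]^(1/4), so T ∝ (1−A)^(1/4) / √d.
T₁ = [1360×0.20/(4×5.67×10⁻⁸×7.46²)]^(1/4) = 68.13 K.
T₂ = [1360×0.23/(4×5.67×10⁻⁸×5.92²)]^(1/4) = 79.20 K.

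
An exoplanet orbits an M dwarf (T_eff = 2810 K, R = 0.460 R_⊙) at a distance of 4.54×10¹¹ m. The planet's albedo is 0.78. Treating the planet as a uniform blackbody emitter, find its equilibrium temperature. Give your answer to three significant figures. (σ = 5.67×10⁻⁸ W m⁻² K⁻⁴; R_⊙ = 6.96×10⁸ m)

T_eq ≈ 36.1 K

R_⋆ = 0.460 × 6.96×10⁸ = 3.20×10⁸ m.
L = 4πR_⋆²σT_⋆⁴ = 4π(3.20×10⁸)² × 5.67×10⁻⁸ × (2810)⁴ = 4.55×10²⁴ W.
S = L/(4πd²) = 1.76 W m⁻².
Energy balance: absorbed = emitted ⇒ πR²·S(1−A) = 4πR²·σT_eq⁴, so T_eq⁴ = S(1−A)/(4σ).
T_eq = [1.76 × 0.22 / (4 × 5.67×10⁻⁸)]^(1/4) = (1.71×10⁶)^(1/4) = 36.1 K.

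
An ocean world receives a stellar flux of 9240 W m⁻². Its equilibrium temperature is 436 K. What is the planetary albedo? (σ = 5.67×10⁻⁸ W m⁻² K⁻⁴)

From T_eq⁴ = S(1−A)/(4σ): 1−A = 4σT_eq⁴/S.
1−A = 4 × 5.67×10⁻⁸ × (436)⁴ / 9240 = 0.887.

A ≈ 0.11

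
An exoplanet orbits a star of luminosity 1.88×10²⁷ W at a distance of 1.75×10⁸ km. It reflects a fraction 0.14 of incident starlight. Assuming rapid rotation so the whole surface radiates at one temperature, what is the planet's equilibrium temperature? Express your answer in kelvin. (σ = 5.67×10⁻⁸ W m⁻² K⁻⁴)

d = 1.75×10⁸ km = 1.75×10¹¹ m.
Flux: S = L/(4πd²) = 1.88×10²⁷/(4π×(1.75×10¹¹)²) = 4890 W m⁻².
Energy balance: absorbed = emitted ⇒ πR²·S(1−A) = 4πR²·σT_eq⁴, so T_eq⁴ = S(1−A)/(4σ).
T_eq = [4890 × 0.86 / (4 × 5.67×10⁻⁸)]^(1/4) = (1.85×10¹⁰)^(1/4) = 369 K.

T_eq ≈ 369 K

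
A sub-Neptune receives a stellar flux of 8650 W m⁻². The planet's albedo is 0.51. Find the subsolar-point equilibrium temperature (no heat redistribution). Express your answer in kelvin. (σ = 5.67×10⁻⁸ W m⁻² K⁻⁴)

T_ss ≈ 523 K

At the subsolar point the surface absorbs S(1−A) and emits σT⁴ per unit area — no factor of 4, since only the local patch is in balance.
T = [8650 × 0.49 / 5.67×10⁻⁸]^(1/4) = (7.48×10¹⁰)^(1/4) = 523 K.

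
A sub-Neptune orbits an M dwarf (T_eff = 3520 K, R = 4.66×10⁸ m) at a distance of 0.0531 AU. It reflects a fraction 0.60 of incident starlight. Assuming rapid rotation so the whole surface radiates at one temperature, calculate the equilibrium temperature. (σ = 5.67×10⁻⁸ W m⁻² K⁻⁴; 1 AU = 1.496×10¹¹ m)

T_eq ≈ 479 K

d = 0.0531 AU = 7.94×10⁹ m.
L = 4πR_⋆²σT_⋆⁴ = 4π(4.66×10⁸)² × 5.67×10⁻⁸ × (3520)⁴ = 2.38×10²⁵ W.
S = L/(4πd²) = 3.00×10⁴ W m⁻².
Energy balance: absorbed = emitted ⇒ πR²·S(1−A) = 4πR²·σT_eq⁴, so T_eq⁴ = S(1−A)/(4σ).
T_eq = [3.00×10⁴ × 0.40 / (4 × 5.67×10⁻⁸)]^(1/4) = (5.28×10¹⁰)^(1/4) = 479 K.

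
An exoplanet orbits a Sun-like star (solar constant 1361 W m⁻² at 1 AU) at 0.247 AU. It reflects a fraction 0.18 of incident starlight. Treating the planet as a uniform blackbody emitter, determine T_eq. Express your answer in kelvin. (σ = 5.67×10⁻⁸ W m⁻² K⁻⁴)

T_eq ≈ 533 K

Flux at 0.247 AU: S = 1361/0.247² = 2.23×10⁴ W m⁻².
Energy balance: absorbed = emitted ⇒ πR²·S(1−A) = 4πR²·σT_eq⁴, so T_eq⁴ = S(1−A)/(4σ).
T_eq = [2.23×10⁴ × 0.82 / (4 × 5.67×10⁻⁸)]^(1/4) = (8.07×10¹⁰)^(1/4) = 533 K.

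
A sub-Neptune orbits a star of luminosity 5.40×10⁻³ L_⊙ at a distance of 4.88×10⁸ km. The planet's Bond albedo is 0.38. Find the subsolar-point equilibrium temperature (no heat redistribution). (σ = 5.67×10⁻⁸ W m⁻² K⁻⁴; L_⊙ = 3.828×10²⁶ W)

d = 4.88×10⁸ km = 4.88×10¹¹ m.
L = 5.40×10⁻³ × 3.828×10²⁶ = 2.07×10²⁴ W.
Flux: S = L/(4πd²) = 2.07×10²⁴/(4π×(4.88×10¹¹)²) = 0.691 W m⁻².
At the subsolar point the surface absorbs S(1−A) and emits σT⁴ per unit area — no factor of 4, since only the local patch is in balance.
T = [0.691 × 0.62 / 5.67×10⁻⁸]^(1/4) = (7.55×10⁶)^(1/4) = 52.4 K.

T_ss ≈ 52.4 K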